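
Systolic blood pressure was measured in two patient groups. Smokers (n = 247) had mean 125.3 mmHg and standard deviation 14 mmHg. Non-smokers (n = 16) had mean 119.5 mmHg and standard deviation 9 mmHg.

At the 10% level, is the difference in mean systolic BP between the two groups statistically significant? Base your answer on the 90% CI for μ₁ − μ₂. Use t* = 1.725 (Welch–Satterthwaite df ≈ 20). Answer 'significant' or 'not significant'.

significant

Standard errors of each mean: 14/√247 = 0.8908 and 9/√16 = 2.2500.
SE(x̄₁ − x̄₂) = √(0.8908² + 2.2500²) = 2.4199 for independent samples with unequal variances.
With t* = 1.725, the margin is 1.725 × 2.4199 = 4.1743.
x̄₁ − x̄₂ = 125.3 − 119.5 = 5.8000; the interval is 5.8000 ± 4.1743 = (1.6257, 9.9743).
The interval (1.6257, 9.9743) does not contain 0, so the difference is significant.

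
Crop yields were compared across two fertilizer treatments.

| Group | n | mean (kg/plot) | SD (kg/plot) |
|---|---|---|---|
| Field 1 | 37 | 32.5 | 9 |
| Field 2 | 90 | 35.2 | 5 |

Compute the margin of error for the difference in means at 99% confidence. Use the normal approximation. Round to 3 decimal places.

4.046

Per-group SEs: s₁/√n₁ = 9/√37 = 1.4796, s₂/√n₂ = 5/√90 = 0.5270.
Unpooled SE of the difference: √(2.18921616 + 0.277729) = 1.5707.
Margin of error = z* · SE = 2.576 × 1.5707 = 4.0461.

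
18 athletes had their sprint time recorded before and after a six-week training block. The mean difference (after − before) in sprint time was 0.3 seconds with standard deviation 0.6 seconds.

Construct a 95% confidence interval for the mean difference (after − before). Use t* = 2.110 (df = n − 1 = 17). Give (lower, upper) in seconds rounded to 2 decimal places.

(0.00, 0.60)

This is a matched-pairs design, so SE = s_d/√n = 0.6/√18 = 0.1414.
Margin = 2.110 × 0.1414 = 0.2984; the interval is 0.3 ± 0.2984 = (0.00, 0.60).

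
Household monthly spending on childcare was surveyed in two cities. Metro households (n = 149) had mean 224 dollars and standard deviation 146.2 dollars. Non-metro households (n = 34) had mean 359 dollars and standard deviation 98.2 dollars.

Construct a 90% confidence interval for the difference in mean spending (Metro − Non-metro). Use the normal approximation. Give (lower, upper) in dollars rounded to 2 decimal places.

Per-group SEs: s₁/√n₁ = 146.2/√149 = 11.9772, s₂/√n₂ = 98.2/√34 = 16.8412.
Unpooled SE of the difference: √(143.45331984 + 283.62601744) = 20.6659.
Margin of error = z* · SE = 1.645 × 20.6659 = 33.9954.
x̄₁ − x̄₂ = 224 − 359 = -135.0000.
CI: -135.0000 ± 33.9954 = (-169.00, -101.00).

(-169.00, -101.00)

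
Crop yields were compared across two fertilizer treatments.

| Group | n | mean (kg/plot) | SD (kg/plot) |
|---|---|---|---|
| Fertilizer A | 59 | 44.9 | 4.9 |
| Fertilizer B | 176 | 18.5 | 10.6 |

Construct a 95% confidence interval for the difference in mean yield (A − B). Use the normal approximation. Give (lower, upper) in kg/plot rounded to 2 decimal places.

SE₁ = s₁/√n₁ = 4.9/√59 = 0.6379; SE₂ = 10.6/√176 = 0.7990.
Independent samples, unequal variances: SE_diff = √(SE₁² + SE₂²) = √(0.40691641 + 0.638401) = 1.0224.
z* = 1.960, so margin of error = 1.960 × 1.0224 = 2.0039.
Difference in means = 44.9 − 18.5 = 26.4000.
26.4000 ± 2.0039 → (24.40, 28.40).

(24.40, 28.40)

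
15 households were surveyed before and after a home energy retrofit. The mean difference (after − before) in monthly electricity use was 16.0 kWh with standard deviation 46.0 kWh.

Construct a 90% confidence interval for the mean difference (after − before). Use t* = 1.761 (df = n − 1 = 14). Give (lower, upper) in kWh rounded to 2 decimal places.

(-4.92, 36.92)

This is a matched-pairs design, so SE = s_d/√n = 46.0/√15 = 11.8771.
Margin = 1.761 × 11.8771 = 20.9156; the interval is 16.0 ± 20.9156 = (-4.92, 36.92).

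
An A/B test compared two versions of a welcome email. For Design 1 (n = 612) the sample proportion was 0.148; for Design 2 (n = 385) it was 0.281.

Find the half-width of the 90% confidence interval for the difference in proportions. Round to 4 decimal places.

0.0445

SE₁ = √(p̂₁(1−p̂₁)/n₁) = √(0.1480·0.8520/612) = 0.01435; SE₂ = √(0.2810·0.7190/385) = 0.02291.
Independent samples: SE of the difference = √(SE₁² + SE₂²) = √(0.0002059225 + 0.0005248681) = 0.02703.
z* for 90% confidence is 1.645, so the margin of error is 1.645 × 0.02703 = 0.04446.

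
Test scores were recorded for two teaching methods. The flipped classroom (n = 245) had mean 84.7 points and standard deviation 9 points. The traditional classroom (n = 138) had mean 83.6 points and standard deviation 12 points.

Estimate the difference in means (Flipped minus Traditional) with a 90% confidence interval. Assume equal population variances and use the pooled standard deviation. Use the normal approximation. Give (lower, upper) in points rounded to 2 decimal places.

(-0.68, 2.88)

s_p = √[((n₁−1)s₁² + (n₂−1)s₂²)/(n₁+n₂−2)] = √[(244·9² + 137·12²)/381] = 10.1810.
SE = 10.1810·√(1/245 + 1/138) = 1.0836.
With z* = 1.645, margin = 1.645 × 1.0836 = 1.7825.
x̄₁ − x̄₂ = 84.7 − 83.6 = 1.1000; interval 1.1000 ± 1.7825 = (-0.68, 2.88).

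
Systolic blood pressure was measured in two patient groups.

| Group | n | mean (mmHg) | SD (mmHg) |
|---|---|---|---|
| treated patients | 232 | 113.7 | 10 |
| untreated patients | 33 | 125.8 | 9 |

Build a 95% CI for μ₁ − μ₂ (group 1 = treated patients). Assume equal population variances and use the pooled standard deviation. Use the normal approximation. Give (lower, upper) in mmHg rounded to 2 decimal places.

Pooled variance s_p² = [231·10² + 32·9²] / (232+33−2) = 97.6882, so s_p = 9.8837.
SE_diff = s_p·√(1/n₁ + 1/n₂) = 9.8837·√(1/232 + 1/33) = 1.8388.
z* = 1.960; margin = 1.960 × 1.8388 = 3.6040.
Difference = 113.7 − 125.8 = -12.1000.
-12.1000 ± 3.6040 → (-15.70, -8.50).

(-15.70, -8.50)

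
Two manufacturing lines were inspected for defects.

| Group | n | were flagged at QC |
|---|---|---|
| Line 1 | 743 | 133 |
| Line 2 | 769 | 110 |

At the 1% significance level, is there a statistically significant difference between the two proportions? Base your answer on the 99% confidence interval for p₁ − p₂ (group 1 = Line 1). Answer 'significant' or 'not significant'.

Sample proportions: 133/743 = 0.1790, 110/769 = 0.1430.
Each SE is √(p̂(1−p̂)/n): √(0.1790·0.8210/743) = 0.01406 and √(0.1430·0.8570/769) = 0.01262.
SE(p̂₁ − p̂₂) = √(SE₁² + SE₂²) = √(0.0001976836 + 0.0001592644) = 0.01889, since the two samples are independent.
At 99% confidence z* = 2.576; margin = 2.576 × 0.01889 = 0.04866.
The difference is 0.1790 − 0.1430 = 0.0360, so the interval is 0.0360 ± 0.04866 = (-0.01266, 0.08466).
The interval (-0.01266, 0.08466) contains 0, so the difference is not significant.

not significant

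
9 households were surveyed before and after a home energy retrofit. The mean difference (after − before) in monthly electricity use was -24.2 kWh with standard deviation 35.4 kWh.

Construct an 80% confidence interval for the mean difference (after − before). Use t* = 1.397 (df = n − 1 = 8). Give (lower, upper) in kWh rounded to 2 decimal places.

(-40.68, -7.72)

Paired design: SE = s_d/√n = 35.4/√9 = 11.8000.
t* = 1.397; margin of error = 1.397 × 11.8000 = 16.4846.
-24.2 ± 16.4846 → (-40.68, -7.72).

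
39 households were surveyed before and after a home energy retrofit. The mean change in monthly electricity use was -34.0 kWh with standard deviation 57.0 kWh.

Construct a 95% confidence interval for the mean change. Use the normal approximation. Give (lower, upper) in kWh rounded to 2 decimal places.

This is a matched-pairs design, so SE = s_d/√n = 57.0/√39 = 9.1273.
Margin = 1.960 × 9.1273 = 17.8895; the interval is -34.0 ± 17.8895 = (-51.89, -16.11).

(-51.89, -16.11)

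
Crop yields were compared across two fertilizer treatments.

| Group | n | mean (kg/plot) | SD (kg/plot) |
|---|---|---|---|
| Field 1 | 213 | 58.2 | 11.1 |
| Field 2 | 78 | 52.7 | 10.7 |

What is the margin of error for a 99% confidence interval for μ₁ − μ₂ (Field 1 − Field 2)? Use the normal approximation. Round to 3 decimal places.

3.685

SE₁ = s₁/√n₁ = 11.1/√213 = 0.7606; SE₂ = 10.7/√78 = 1.2115.
Independent samples, unequal variances: SE_diff = √(SE₁² + SE₂²) = √(0.57851236 + 1.46773225) = 1.4305.
z* = 2.576, so margin of error = 2.576 × 1.4305 = 3.6850.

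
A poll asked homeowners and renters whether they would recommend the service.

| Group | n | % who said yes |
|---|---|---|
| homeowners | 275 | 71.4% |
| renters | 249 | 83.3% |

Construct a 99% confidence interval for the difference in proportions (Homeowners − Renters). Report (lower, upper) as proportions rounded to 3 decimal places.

(-0.212, -0.026)

SE₁ = √(p̂₁(1−p̂₁)/n₁) = √(0.7140·0.2860/275) = 0.02725; SE₂ = √(0.8330·0.1670/249) = 0.02364.
Independent samples: SE of the difference = √(SE₁² + SE₂²) = √(0.0007425625 + 0.0005588496) = 0.03608.
z* for 99% confidence is 2.576, so the margin of error is 2.576 × 0.03608 = 0.09294.
Point estimate p̂₁ − p̂₂ = 0.7140 − 0.8330 = -0.1190.
-0.1190 ± 0.09294 → (-0.212, -0.026).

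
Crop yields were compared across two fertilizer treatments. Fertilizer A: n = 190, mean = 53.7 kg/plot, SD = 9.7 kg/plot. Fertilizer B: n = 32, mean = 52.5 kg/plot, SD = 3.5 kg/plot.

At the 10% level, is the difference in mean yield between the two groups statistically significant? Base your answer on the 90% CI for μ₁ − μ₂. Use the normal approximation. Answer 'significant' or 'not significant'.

not significant

SE₁ = s₁/√n₁ = 9.7/√190 = 0.7037; SE₂ = 3.5/√32 = 0.6187.
Independent samples, unequal variances: SE_diff = √(SE₁² + SE₂²) = √(0.49519369 + 0.38278969) = 0.9370.
z* = 1.645, so margin of error = 1.645 × 0.9370 = 1.5414.
Difference in means = 53.7 − 52.5 = 1.2000.
1.2000 ± 1.5414 → (-0.3414, 2.7414).
The interval (-0.3414, 2.7414) contains 0, so the difference is not significant.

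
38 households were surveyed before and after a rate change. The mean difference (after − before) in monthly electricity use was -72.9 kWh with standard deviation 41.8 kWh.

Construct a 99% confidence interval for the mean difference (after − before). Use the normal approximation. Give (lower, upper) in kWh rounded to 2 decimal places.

(-90.37, -55.43)

This is a matched-pairs design, so SE = s_d/√n = 41.8/√38 = 6.7809.
Margin = 2.576 × 6.7809 = 17.4676; the interval is -72.9 ± 17.4676 = (-90.37, -55.43).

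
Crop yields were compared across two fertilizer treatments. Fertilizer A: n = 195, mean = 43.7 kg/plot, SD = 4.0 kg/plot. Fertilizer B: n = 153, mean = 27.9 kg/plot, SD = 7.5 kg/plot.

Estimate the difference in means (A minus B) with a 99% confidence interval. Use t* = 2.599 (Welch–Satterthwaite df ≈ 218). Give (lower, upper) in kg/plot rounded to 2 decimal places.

SE₁ = s₁/√n₁ = 4.0/√195 = 0.2864; SE₂ = 7.5/√153 = 0.6063.
Independent samples, unequal variances: SE_diff = √(SE₁² + SE₂²) = √(0.08202496 + 0.36759969) = 0.6705.
t* = 2.599, so margin of error = 2.599 × 0.6705 = 1.7426.
Difference in means = 43.7 − 27.9 = 15.8000.
15.8000 ± 1.7426 → (14.06, 17.54).

(14.06, 17.54)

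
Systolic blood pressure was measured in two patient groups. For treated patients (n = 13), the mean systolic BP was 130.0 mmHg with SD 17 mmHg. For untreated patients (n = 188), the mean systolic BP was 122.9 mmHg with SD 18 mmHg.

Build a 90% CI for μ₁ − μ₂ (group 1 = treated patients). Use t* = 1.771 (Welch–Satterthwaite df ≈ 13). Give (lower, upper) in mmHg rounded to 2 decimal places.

SE₁ = s₁/√n₁ = 17/√13 = 4.7150; SE₂ = 18/√188 = 1.3128.
Independent samples, unequal variances: SE_diff = √(SE₁² + SE₂²) = √(22.231225 + 1.72344384) = 4.8944.
t* = 1.771, so margin of error = 1.771 × 4.8944 = 8.6680.
Difference in means = 130.0 − 122.9 = 7.1000.
7.1000 ± 8.6680 → (-1.57, 15.77).

(-1.57, 15.77)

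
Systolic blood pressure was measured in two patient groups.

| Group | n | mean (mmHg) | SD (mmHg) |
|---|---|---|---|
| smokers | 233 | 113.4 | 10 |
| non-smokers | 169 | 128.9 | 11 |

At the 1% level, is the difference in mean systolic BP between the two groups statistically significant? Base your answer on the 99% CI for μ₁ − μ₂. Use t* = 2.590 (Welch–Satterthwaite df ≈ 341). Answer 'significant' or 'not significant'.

significant

Per-group SEs: s₁/√n₁ = 10/√233 = 0.6551, s₂/√n₂ = 11/√169 = 0.8462.
Unpooled SE of the difference: √(0.42915601 + 0.71605444) = 1.0701.
Margin of error = t* · SE = 2.590 × 1.0701 = 2.7716.
x̄₁ − x̄₂ = 113.4 − 128.9 = -15.5000.
CI: -15.5000 ± 2.7716 = (-18.2716, -12.7284).
The interval (-18.2716, -12.7284) does not contain 0, so the difference is significant.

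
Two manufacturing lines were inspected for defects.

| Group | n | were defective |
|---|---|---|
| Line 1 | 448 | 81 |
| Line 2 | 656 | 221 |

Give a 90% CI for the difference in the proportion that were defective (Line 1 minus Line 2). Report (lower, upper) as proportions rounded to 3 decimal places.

(-0.199, -0.113)

First, p̂₁ = 81/448 = 0.1808; p̂₂ = 221/656 = 0.3369.
The two standard errors are √(0.1808×0.8192/448) = 0.01818 and √(0.3369×0.6631/656) = 0.01845.
Because the samples are independent, SE_diff = √(0.01818² + 0.01845²) = 0.02590.
Using z* = 1.645 for 90%, ME = 1.645 × 0.02590 = 0.04261.
p̂₁ − p̂₂ = -0.1561; interval -0.1561 ± 0.04261 gives (-0.199, -0.113).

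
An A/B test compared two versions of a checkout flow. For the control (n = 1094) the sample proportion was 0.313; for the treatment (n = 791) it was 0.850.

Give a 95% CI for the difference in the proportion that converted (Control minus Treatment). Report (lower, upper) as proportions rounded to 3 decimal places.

(-0.574, -0.500)

Each SE is √(p̂(1−p̂)/n): √(0.3130·0.6870/1094) = 0.01402 and √(0.8500·0.1500/791) = 0.01270.
SE(p̂₁ − p̂₂) = √(SE₁² + SE₂²) = √(0.0001965604 + 0.00016129) = 0.01892, since the two samples are independent.
At 95% confidence z* = 1.960; margin = 1.960 × 0.01892 = 0.03708.
The difference is 0.3130 − 0.8500 = -0.5370, so the interval is -0.5370 ± 0.03708 = (-0.574, -0.500).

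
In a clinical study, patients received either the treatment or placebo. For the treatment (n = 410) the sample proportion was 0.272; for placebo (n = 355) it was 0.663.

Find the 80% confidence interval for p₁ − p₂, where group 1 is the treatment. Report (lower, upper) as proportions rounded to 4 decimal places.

Each SE is √(p̂(1−p̂)/n): √(0.2720·0.7280/410) = 0.02198 and √(0.6630·0.3370/355) = 0.02509.
SE(p̂₁ − p̂₂) = √(SE₁² + SE₂²) = √(0.0004831204 + 0.0006295081) = 0.03336, since the two samples are independent.
At 80% confidence z* = 1.282; margin = 1.282 × 0.03336 = 0.04277.
The difference is 0.2720 − 0.6630 = -0.3910, so the interval is -0.3910 ± 0.04277 = (-0.4338, -0.3482).

(-0.4338, -0.3482)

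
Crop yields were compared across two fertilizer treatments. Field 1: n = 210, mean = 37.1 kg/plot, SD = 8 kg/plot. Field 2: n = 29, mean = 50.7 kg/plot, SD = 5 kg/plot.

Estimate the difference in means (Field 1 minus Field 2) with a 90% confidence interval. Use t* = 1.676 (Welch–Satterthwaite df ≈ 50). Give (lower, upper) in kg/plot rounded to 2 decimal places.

SE₁ = s₁/√n₁ = 8/√210 = 0.5521; SE₂ = 5/√29 = 0.9285.
Independent samples, unequal variances: SE_diff = √(SE₁² + SE₂²) = √(0.30481441 + 0.86211225) = 1.0802.
t* = 1.676, so margin of error = 1.676 × 1.0802 = 1.8104.
Difference in means = 37.1 − 50.7 = -13.6000.
-13.6000 ± 1.8104 → (-15.41, -11.79).

(-15.41, -11.79)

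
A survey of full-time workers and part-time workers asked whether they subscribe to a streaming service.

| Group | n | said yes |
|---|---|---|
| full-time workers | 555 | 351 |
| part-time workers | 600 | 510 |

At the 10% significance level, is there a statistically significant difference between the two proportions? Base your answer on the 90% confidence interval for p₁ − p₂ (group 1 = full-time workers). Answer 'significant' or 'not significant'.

significant

p̂₁ = 351/555 = 0.6324 and p̂₂ = 510/600 = 0.8500.
SE₁ = √(p̂₁(1−p̂₁)/n₁) = √(0.6324·0.3676/555) = 0.02047; SE₂ = √(0.8500·0.1500/600) = 0.01458.
Independent samples: SE of the difference = √(SE₁² + SE₂²) = √(0.0004190209 + 0.0002125764) = 0.02513.
z* for 90% confidence is 1.645, so the margin of error is 1.645 × 0.02513 = 0.04134.
Point estimate p̂₁ − p̂₂ = 0.6324 − 0.8500 = -0.2176.
-0.2176 ± 0.04134 → (-0.25894, -0.17626).
The interval (-0.25894, -0.17626) does not contain 0, so the difference is significant.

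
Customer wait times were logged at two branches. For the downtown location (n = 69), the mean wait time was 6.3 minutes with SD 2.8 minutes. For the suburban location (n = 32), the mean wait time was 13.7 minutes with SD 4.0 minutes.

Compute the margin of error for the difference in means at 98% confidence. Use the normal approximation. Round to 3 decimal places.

Standard errors of each mean: 2.8/√69 = 0.3371 and 4.0/√32 = 0.7071.
SE(x̄₁ − x̄₂) = √(0.3371² + 0.7071²) = 0.7833 for independent samples with unequal variances.
With z* = 2.326, the margin is 2.326 × 0.7833 = 1.8220.

1.822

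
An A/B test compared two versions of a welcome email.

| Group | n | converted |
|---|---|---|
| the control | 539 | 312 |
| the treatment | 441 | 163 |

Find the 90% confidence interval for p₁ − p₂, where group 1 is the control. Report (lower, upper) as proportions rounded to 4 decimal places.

(0.1577, 0.2607)

First, p̂₁ = 312/539 = 0.5788; p̂₂ = 163/441 = 0.3696.
The two standard errors are √(0.5788×0.4212/539) = 0.02127 and √(0.3696×0.6304/441) = 0.02299.
Because the samples are independent, SE_diff = √(0.02127² + 0.02299²) = 0.03132.
Using z* = 1.645 for 90%, ME = 1.645 × 0.03132 = 0.05152.
p̂₁ − p̂₂ = 0.2092; interval 0.2092 ± 0.05152 gives (0.1577, 0.2607).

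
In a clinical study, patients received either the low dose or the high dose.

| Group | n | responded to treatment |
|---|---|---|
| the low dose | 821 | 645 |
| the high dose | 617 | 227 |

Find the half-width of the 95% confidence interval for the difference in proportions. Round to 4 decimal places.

0.0473

First, p̂₁ = 645/821 = 0.7856; p̂₂ = 227/617 = 0.3679.
The two standard errors are √(0.7856×0.2144/821) = 0.01432 and √(0.3679×0.6321/617) = 0.01941.
Because the samples are independent, SE_diff = √(0.01432² + 0.01941²) = 0.02412.
Using z* = 1.960 for 95%, ME = 1.960 × 0.02412 = 0.04728.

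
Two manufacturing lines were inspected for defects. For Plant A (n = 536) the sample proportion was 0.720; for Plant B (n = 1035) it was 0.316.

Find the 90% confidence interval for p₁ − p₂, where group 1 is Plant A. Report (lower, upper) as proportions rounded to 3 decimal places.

SE₁ = √(p̂₁(1−p̂₁)/n₁) = √(0.7200·0.2800/536) = 0.01939; SE₂ = √(0.3160·0.6840/1035) = 0.01445.
Independent samples: SE of the difference = √(SE₁² + SE₂²) = √(0.0003759721 + 0.0002088025) = 0.02418.
z* for 90% confidence is 1.645, so the margin of error is 1.645 × 0.02418 = 0.03978.
Point estimate p̂₁ − p̂₂ = 0.7200 − 0.3160 = 0.4040.
0.4040 ± 0.03978 → (0.364, 0.444).

(0.364, 0.444)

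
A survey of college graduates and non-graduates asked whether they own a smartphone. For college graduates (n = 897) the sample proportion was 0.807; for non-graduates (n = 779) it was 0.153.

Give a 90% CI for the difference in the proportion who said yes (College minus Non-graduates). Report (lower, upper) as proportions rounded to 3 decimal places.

The two standard errors are √(0.8070×0.1930/897) = 0.01318 and √(0.1530×0.8470/779) = 0.01290.
Because the samples are independent, SE_diff = √(0.01318² + 0.01290²) = 0.01844.
Using z* = 1.645 for 90%, ME = 1.645 × 0.01844 = 0.03033.
p̂₁ − p̂₂ = 0.6540; interval 0.6540 ± 0.03033 gives (0.624, 0.684).

(0.624, 0.684)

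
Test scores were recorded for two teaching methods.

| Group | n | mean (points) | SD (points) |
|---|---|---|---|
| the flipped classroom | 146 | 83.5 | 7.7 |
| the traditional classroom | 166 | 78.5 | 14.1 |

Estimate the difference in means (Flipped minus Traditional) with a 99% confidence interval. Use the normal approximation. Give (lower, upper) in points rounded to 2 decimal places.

SE₁ = s₁/√n₁ = 7.7/√146 = 0.6373; SE₂ = 14.1/√166 = 1.0944.
Independent samples, unequal variances: SE_diff = √(SE₁² + SE₂²) = √(0.40615129 + 1.19771136) = 1.2664.
z* = 2.576, so margin of error = 2.576 × 1.2664 = 3.2622.
Difference in means = 83.5 − 78.5 = 5.0000.
5.0000 ± 3.2622 → (1.74, 8.26).

(1.74, 8.26)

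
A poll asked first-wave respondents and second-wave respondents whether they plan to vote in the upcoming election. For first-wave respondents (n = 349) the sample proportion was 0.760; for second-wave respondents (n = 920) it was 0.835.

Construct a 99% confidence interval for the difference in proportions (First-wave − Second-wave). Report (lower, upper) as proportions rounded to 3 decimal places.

(-0.142, -0.008)

Each SE is √(p̂(1−p̂)/n): √(0.7600·0.2400/349) = 0.02286 and √(0.8350·0.1650/920) = 0.01224.
SE(p̂₁ − p̂₂) = √(SE₁² + SE₂²) = √(0.0005225796 + 0.0001498176) = 0.02593, since the two samples are independent.
At 99% confidence z* = 2.576; margin = 2.576 × 0.02593 = 0.06680.
The difference is 0.7600 − 0.8350 = -0.0750, so the interval is -0.0750 ± 0.06680 = (-0.142, -0.008).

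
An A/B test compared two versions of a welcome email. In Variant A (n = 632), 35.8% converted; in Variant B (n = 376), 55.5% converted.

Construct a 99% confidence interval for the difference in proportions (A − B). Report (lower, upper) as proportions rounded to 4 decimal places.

SE₁ = √(p̂₁(1−p̂₁)/n₁) = √(0.3580·0.6420/632) = 0.01907; SE₂ = √(0.5550·0.4450/376) = 0.02563.
Independent samples: SE of the difference = √(SE₁² + SE₂²) = √(0.0003636649 + 0.0006568969) = 0.03195.
z* for 99% confidence is 2.576, so the margin of error is 2.576 × 0.03195 = 0.08230.
Point estimate p̂₁ − p̂₂ = 0.3580 − 0.5550 = -0.1970.
-0.1970 ± 0.08230 → (-0.2793, -0.1147).

(-0.2793, -0.1147)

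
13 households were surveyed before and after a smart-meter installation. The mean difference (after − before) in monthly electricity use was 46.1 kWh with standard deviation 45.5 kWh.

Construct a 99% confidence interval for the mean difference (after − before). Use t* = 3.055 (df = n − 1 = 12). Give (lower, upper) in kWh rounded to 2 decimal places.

(7.55, 84.65)

This is a matched-pairs design, so SE = s_d/√n = 45.5/√13 = 12.6194.
Margin = 3.055 × 12.6194 = 38.5523; the interval is 46.1 ± 38.5523 = (7.55, 84.65).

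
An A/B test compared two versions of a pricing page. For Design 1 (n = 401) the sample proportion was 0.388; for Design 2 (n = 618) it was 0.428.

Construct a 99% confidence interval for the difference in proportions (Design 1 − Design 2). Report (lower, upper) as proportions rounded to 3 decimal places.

The two standard errors are √(0.3880×0.6120/401) = 0.02433 and √(0.4280×0.5720/618) = 0.01990.
Because the samples are independent, SE_diff = √(0.02433² + 0.01990²) = 0.03143.
Using z* = 2.576 for 99%, ME = 2.576 × 0.03143 = 0.08096.
p̂₁ − p̂₂ = -0.0400; interval -0.0400 ± 0.08096 gives (-0.121, 0.041).

(-0.121, 0.041)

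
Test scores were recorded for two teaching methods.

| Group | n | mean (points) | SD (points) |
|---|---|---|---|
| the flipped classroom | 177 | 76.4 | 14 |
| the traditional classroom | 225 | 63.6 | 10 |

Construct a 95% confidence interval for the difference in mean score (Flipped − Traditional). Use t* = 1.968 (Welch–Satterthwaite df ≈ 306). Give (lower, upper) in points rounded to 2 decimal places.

(10.35, 15.25)

Per-group SEs: s₁/√n₁ = 14/√177 = 1.0523, s₂/√n₂ = 10/√225 = 0.6667.
Unpooled SE of the difference: √(1.10733529 + 0.44448889) = 1.2457.
Margin of error = t* · SE = 1.968 × 1.2457 = 2.4515.
x̄₁ − x̄₂ = 76.4 − 63.6 = 12.8000.
CI: 12.8000 ± 2.4515 = (10.35, 15.25).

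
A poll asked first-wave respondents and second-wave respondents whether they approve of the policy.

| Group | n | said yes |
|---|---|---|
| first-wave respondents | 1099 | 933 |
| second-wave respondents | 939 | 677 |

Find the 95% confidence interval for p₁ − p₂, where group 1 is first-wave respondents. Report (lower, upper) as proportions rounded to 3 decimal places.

(0.092, 0.164)

Sample proportions: 933/1099 = 0.8490, 677/939 = 0.7210.
Each SE is √(p̂(1−p̂)/n): √(0.8490·0.1510/1099) = 0.01080 and √(0.7210·0.2790/939) = 0.01464.
SE(p̂₁ − p̂₂) = √(SE₁² + SE₂²) = √(0.00011664 + 0.0002143296) = 0.01819, since the two samples are independent.
At 95% confidence z* = 1.960; margin = 1.960 × 0.01819 = 0.03565.
The difference is 0.8490 − 0.7210 = 0.1280, so the interval is 0.1280 ± 0.03565 = (0.092, 0.164).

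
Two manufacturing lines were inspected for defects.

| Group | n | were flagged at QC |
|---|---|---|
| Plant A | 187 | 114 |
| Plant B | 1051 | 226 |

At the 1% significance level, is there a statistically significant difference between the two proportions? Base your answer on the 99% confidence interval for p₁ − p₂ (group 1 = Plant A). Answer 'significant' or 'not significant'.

Sample proportions: 114/187 = 0.6096, 226/1051 = 0.2150.
Each SE is √(p̂(1−p̂)/n): √(0.6096·0.3904/187) = 0.03567 and √(0.2150·0.7850/1051) = 0.01267.
SE(p̂₁ − p̂₂) = √(SE₁² + SE₂²) = √(0.0012723489 + 0.0001605289) = 0.03785, since the two samples are independent.
At 99% confidence z* = 2.576; margin = 2.576 × 0.03785 = 0.09750.
The difference is 0.6096 − 0.2150 = 0.3946, so the interval is 0.3946 ± 0.09750 = (0.29710, 0.49210).
The interval (0.29710, 0.49210) does not contain 0, so the difference is significant.

significant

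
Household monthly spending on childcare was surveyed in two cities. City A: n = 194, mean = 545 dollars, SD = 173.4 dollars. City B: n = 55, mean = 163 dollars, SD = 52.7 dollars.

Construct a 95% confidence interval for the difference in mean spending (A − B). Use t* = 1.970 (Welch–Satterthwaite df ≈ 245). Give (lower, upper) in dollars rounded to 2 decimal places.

SE₁ = s₁/√n₁ = 173.4/√194 = 12.4494; SE₂ = 52.7/√55 = 7.1061.
Independent samples, unequal variances: SE_diff = √(SE₁² + SE₂²) = √(154.98756036 + 50.49665721) = 14.3347.
t* = 1.970, so margin of error = 1.970 × 14.3347 = 28.2394.
Difference in means = 545 − 163 = 382.0000.
382.0000 ± 28.2394 → (353.76, 410.24).

(353.76, 410.24)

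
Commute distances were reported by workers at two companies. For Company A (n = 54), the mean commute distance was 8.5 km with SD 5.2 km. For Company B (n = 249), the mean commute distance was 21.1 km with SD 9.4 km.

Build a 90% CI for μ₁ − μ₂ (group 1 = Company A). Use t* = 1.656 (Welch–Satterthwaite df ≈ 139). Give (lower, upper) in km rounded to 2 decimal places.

(-14.13, -11.07)

Per-group SEs: s₁/√n₁ = 5.2/√54 = 0.7076, s₂/√n₂ = 9.4/√249 = 0.5957.
Unpooled SE of the difference: √(0.50069776 + 0.35485849) = 0.9250.
Margin of error = t* · SE = 1.656 × 0.9250 = 1.5318.
x̄₁ − x̄₂ = 8.5 − 21.1 = -12.6000.
CI: -12.6000 ± 1.5318 = (-14.13, -11.07).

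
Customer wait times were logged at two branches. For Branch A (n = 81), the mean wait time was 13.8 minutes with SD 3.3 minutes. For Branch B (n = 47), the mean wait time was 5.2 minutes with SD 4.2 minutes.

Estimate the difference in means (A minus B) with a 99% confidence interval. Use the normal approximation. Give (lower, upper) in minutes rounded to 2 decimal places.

(6.76, 10.44)

Per-group SEs: s₁/√n₁ = 3.3/√81 = 0.3667, s₂/√n₂ = 4.2/√47 = 0.6126.
Unpooled SE of the difference: √(0.13446889 + 0.37527876) = 0.7140.
Margin of error = z* · SE = 2.576 × 0.7140 = 1.8393.
x̄₁ − x̄₂ = 13.8 − 5.2 = 8.6000.
CI: 8.6000 ± 1.8393 = (6.76, 10.44).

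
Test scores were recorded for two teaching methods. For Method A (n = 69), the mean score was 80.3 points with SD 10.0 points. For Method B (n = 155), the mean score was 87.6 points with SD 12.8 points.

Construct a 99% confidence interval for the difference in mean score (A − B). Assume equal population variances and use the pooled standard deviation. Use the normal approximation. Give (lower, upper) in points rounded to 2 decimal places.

(-11.78, -2.82)

s_p = √[((n₁−1)s₁² + (n₂−1)s₂²)/(n₁+n₂−2)] = √[(68·10.0² + 154·12.8²)/222] = 12.0119.
SE = 12.0119·√(1/69 + 1/155) = 1.7384.
With z* = 2.576, margin = 2.576 × 1.7384 = 4.4781.
x̄₁ − x̄₂ = 80.3 − 87.6 = -7.3000; interval -7.3000 ± 4.4781 = (-11.78, -2.82).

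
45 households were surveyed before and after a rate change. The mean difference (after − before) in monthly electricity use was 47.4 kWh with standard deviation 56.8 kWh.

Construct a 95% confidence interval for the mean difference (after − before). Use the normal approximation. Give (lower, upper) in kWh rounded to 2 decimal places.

(30.80, 64.00)

This is a matched-pairs design, so SE = s_d/√n = 56.8/√45 = 8.4672.
Margin = 1.960 × 8.4672 = 16.5957; the interval is 47.4 ± 16.5957 = (30.80, 64.00).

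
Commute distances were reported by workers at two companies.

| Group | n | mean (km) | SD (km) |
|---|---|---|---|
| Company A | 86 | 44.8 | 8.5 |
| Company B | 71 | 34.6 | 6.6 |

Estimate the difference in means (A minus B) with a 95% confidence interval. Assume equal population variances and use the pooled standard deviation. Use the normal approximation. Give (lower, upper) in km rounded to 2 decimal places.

(7.78, 12.62)

s_p = √[((n₁−1)s₁² + (n₂−1)s₂²)/(n₁+n₂−2)] = √[(85·8.5² + 70·6.6²)/155] = 7.7002.
SE = 7.7002·√(1/86 + 1/71) = 1.2347.
With z* = 1.960, margin = 1.960 × 1.2347 = 2.4200.
x̄₁ − x̄₂ = 44.8 − 34.6 = 10.2000; interval 10.2000 ± 2.4200 = (7.78, 12.62).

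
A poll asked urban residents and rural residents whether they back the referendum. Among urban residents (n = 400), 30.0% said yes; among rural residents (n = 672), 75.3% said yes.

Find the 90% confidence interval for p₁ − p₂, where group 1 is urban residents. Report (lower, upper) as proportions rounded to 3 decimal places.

Each SE is √(p̂(1−p̂)/n): √(0.3000·0.7000/400) = 0.02291 and √(0.7530·0.2470/672) = 0.01664.
SE(p̂₁ − p̂₂) = √(SE₁² + SE₂²) = √(0.0005248681 + 0.0002768896) = 0.02832, since the two samples are independent.
At 90% confidence z* = 1.645; margin = 1.645 × 0.02832 = 0.04659.
The difference is 0.3000 − 0.7530 = -0.4530, so the interval is -0.4530 ± 0.04659 = (-0.500, -0.406).

(-0.500, -0.406)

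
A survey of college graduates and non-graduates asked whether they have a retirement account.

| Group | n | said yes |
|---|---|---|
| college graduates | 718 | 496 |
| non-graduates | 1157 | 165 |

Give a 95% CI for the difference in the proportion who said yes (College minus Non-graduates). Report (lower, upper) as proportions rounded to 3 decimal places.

(0.509, 0.588)

p̂₁ = 496/718 = 0.6908 and p̂₂ = 165/1157 = 0.1426.
SE₁ = √(p̂₁(1−p̂₁)/n₁) = √(0.6908·0.3092/718) = 0.01725; SE₂ = √(0.1426·0.8574/1157) = 0.01028.
Independent samples: SE of the difference = √(SE₁² + SE₂²) = √(0.0002975625 + 0.0001056784) = 0.02008.
z* for 95% confidence is 1.960, so the margin of error is 1.960 × 0.02008 = 0.03936.
Point estimate p̂₁ − p̂₂ = 0.6908 − 0.1426 = 0.5482.
0.5482 ± 0.03936 → (0.509, 0.588).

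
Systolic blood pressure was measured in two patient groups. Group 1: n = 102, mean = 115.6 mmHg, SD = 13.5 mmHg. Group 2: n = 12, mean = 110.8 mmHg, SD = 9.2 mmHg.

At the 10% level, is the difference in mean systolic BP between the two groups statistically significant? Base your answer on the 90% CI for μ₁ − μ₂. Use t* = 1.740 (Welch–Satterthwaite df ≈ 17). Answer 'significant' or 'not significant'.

Per-group SEs: s₁/√n₁ = 13.5/√102 = 1.3367, s₂/√n₂ = 9.2/√12 = 2.6558.
Unpooled SE of the difference: √(1.78676689 + 7.05327364) = 2.9732.
Margin of error = t* · SE = 1.740 × 2.9732 = 5.1734.
x̄₁ − x̄₂ = 115.6 − 110.8 = 4.8000.
CI: 4.8000 ± 5.1734 = (-0.3734, 9.9734).
The interval (-0.3734, 9.9734) contains 0, so the difference is not significant.

not significant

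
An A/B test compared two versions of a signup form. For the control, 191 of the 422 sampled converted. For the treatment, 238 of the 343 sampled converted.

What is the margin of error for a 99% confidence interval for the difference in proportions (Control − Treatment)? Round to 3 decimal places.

0.089

First, p̂₁ = 191/422 = 0.4526; p̂₂ = 238/343 = 0.6939.
The two standard errors are √(0.4526×0.5474/422) = 0.02423 and √(0.6939×0.3061/343) = 0.02488.
Because the samples are independent, SE_diff = √(0.02423² + 0.02488²) = 0.03473.
Using z* = 2.576 for 99%, ME = 2.576 × 0.03473 = 0.08946.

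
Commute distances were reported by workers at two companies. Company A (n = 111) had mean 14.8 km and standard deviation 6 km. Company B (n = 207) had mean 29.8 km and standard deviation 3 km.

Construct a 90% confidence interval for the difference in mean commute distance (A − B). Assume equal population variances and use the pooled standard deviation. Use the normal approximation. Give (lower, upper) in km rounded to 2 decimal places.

(-15.83, -14.17)

Pooled variance s_p² = [110·6² + 206·3²] / (111+207−2) = 18.3987, so s_p = 4.2894.
SE_diff = s_p·√(1/n₁ + 1/n₂) = 4.2894·√(1/111 + 1/207) = 0.5046.
z* = 1.645; margin = 1.645 × 0.5046 = 0.8301.
Difference = 14.8 − 29.8 = -15.0000.
-15.0000 ± 0.8301 → (-15.83, -14.17).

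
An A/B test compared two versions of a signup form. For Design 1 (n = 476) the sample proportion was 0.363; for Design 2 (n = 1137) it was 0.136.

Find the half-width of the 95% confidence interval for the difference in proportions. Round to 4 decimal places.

0.0476

Each SE is √(p̂(1−p̂)/n): √(0.3630·0.6370/476) = 0.02204 and √(0.1360·0.8640/1137) = 0.01017.
SE(p̂₁ − p̂₂) = √(SE₁² + SE₂²) = √(0.0004857616 + 0.0001034289) = 0.02427, since the two samples are independent.
At 95% confidence z* = 1.960; margin = 1.960 × 0.02427 = 0.04757.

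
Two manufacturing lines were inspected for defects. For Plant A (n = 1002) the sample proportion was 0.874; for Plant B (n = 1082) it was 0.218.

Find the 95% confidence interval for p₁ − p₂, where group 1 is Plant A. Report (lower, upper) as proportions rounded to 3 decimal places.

(0.624, 0.688)

SE₁ = √(p̂₁(1−p̂₁)/n₁) = √(0.8740·0.1260/1002) = 0.01048; SE₂ = √(0.2180·0.7820/1082) = 0.01255.
Independent samples: SE of the difference = √(SE₁² + SE₂²) = √(0.0001098304 + 0.0001575025) = 0.01635.
z* for 95% confidence is 1.960, so the margin of error is 1.960 × 0.01635 = 0.03205.
Point estimate p̂₁ − p̂₂ = 0.8740 − 0.2180 = 0.6560.
0.6560 ± 0.03205 → (0.624, 0.688).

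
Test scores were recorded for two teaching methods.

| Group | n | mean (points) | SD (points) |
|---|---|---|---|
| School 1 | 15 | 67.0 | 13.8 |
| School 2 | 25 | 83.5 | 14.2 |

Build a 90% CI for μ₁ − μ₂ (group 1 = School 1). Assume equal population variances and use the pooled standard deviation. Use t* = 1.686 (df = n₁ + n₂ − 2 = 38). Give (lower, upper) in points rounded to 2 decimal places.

Pooled variance s_p² = [14·13.8² + 24·14.2²] / (15+25−2) = 197.5137, so s_p = 14.0540.
SE_diff = s_p·√(1/n₁ + 1/n₂) = 14.0540·√(1/15 + 1/25) = 4.5900.
t* = 1.686; margin = 1.686 × 4.5900 = 7.7387.
Difference = 67.0 − 83.5 = -16.5000.
-16.5000 ± 7.7387 → (-24.24, -8.76).

(-24.24, -8.76)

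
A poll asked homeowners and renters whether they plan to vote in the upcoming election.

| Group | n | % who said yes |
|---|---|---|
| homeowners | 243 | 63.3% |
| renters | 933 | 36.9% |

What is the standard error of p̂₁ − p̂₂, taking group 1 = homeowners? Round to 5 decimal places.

Each SE is √(p̂(1−p̂)/n): √(0.6330·0.3670/243) = 0.03092 and √(0.3690·0.6310/933) = 0.01580.
SE(p̂₁ − p̂₂) = √(SE₁² + SE₂²) = √(0.0009560464 + 0.00024964) = 0.03472, since the two samples are independent.

0.03472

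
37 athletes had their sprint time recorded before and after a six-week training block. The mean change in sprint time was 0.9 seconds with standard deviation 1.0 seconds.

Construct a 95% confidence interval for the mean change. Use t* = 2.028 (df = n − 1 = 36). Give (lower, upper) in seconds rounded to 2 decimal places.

Paired design: SE = s_d/√n = 1.0/√37 = 0.1644.
t* = 2.028; margin of error = 2.028 × 0.1644 = 0.3334.
0.9 ± 0.3334 → (0.57, 1.23).

(0.57, 1.23)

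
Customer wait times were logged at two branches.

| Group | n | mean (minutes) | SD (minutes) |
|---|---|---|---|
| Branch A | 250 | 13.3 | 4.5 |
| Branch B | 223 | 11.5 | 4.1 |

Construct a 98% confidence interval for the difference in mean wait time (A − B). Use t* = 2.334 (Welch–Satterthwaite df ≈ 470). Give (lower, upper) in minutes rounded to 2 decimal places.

(0.88, 2.72)

Standard errors of each mean: 4.5/√250 = 0.2846 and 4.1/√223 = 0.2746.
SE(x̄₁ − x̄₂) = √(0.2846² + 0.2746²) = 0.3955 for independent samples with unequal variances.
With t* = 2.334, the margin is 2.334 × 0.3955 = 0.9231.
x̄₁ − x̄₂ = 13.3 − 11.5 = 1.8000; the interval is 1.8000 ± 0.9231 = (0.88, 2.72).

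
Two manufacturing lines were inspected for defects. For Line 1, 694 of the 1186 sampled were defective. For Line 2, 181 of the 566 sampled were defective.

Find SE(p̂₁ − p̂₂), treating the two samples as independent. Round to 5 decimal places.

0.02427

p̂₁ = 694/1186 = 0.5852 and p̂₂ = 181/566 = 0.3198.
SE₁ = √(p̂₁(1−p̂₁)/n₁) = √(0.5852·0.4148/1186) = 0.01431; SE₂ = √(0.3198·0.6802/566) = 0.01960.
Independent samples: SE of the difference = √(SE₁² + SE₂²) = √(0.0002047761 + 0.00038416) = 0.02427.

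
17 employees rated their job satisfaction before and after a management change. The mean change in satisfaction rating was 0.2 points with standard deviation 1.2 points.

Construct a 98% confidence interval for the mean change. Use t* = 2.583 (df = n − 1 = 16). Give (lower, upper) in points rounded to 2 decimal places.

(-0.55, 0.95)

This is a matched-pairs design, so SE = s_d/√n = 1.2/√17 = 0.2910.
Margin = 2.583 × 0.2910 = 0.7517; the interval is 0.2 ± 0.7517 = (-0.55, 0.95).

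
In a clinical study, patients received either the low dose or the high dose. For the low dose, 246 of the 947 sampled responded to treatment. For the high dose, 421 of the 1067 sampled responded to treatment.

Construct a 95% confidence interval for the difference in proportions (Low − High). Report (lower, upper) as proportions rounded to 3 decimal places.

(-0.175, -0.094)

p̂₁ = 246/947 = 0.2598 and p̂₂ = 421/1067 = 0.3946.
SE₁ = √(p̂₁(1−p̂₁)/n₁) = √(0.2598·0.7402/947) = 0.01425; SE₂ = √(0.3946·0.6054/1067) = 0.01496.
Independent samples: SE of the difference = √(SE₁² + SE₂²) = √(0.0002030625 + 0.0002238016) = 0.02066.
z* for 95% confidence is 1.960, so the margin of error is 1.960 × 0.02066 = 0.04049.
Point estimate p̂₁ − p̂₂ = 0.2598 − 0.3946 = -0.1348.
-0.1348 ± 0.04049 → (-0.175, -0.094).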